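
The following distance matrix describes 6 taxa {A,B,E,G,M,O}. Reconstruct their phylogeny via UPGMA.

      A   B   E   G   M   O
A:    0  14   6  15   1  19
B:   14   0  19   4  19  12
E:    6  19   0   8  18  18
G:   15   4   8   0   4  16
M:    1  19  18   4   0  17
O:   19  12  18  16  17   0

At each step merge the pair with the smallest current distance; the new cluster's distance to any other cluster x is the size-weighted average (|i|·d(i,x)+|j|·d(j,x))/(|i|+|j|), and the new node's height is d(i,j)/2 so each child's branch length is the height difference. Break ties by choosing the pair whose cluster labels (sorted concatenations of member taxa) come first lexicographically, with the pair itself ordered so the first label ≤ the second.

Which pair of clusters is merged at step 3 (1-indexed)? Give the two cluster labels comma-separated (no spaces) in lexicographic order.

AM,E

iteration 1: select A,M (d=1); attach at lengths (1/2, 1/2); label the merged cluster AM
  updated: d(AM,B)=33/2, d(AM,E)=12, d(AM,G)=19/2, d(AM,O)=18
iteration 2: select B,G (d=4); attach at lengths (2, 2); label the merged cluster BG
  updated: d(AM,BG)=13, d(BG,E)=27/2, d(BG,O)=14
iteration 3: select AM,E (d=12); attach at lengths (11/2, 6); label the merged cluster AEM
  updated: d(AEM,BG)=79/6, d(AEM,O)=18
iteration 4: select AEM,BG (d=79/6); attach at lengths (7/12, 55/12); label the merged cluster ABEGM
  updated: d(ABEGM,O)=82/5
iteration 5: select ABEGM,O (d=82/5); attach at lengths (97/60, 41/5); label the merged cluster ABEGMO
final tree: ((((A:1/2,M:1/2):11/2,E:6):7/12,(B:2,G:2):55/12):97/60,O:41/5)
total length: 1889/60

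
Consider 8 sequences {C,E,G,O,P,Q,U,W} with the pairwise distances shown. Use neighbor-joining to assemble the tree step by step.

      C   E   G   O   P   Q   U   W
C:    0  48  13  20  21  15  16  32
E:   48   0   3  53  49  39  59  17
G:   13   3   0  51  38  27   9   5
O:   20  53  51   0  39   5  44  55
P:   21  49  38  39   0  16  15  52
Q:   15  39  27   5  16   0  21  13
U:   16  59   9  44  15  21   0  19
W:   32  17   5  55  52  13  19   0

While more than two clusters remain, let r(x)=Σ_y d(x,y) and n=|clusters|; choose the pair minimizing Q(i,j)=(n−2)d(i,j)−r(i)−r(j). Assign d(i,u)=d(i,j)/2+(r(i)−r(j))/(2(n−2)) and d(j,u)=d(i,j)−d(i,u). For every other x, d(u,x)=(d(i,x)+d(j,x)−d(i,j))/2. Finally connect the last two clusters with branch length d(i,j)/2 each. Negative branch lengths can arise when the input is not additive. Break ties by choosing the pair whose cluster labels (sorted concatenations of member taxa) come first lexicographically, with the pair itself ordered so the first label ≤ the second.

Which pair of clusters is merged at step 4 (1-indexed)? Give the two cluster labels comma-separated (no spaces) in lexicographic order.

P,U

step 1: merge (E,G) at d=3, Q=-396; branch lengths E→35/3, G→-26/3; new cluster EG
  updated: d(C,EG)=29, d(EG,O)=101/2, d(EG,P)=42, d(EG,Q)=63/2, d(EG,U)=65/2, d(EG,W)=19/2
step 2: merge (EG,W) at d=19/2, Q=-328; branch lengths EG→31/5, W→33/10; new cluster EGW
  updated: d(C,EGW)=103/4, d(EGW,O)=48, d(EGW,P)=169/4, d(EGW,Q)=35/2, d(EGW,U)=21
step 3: merge (O,Q) at d=5, Q=-421/2; branch lengths O→203/16, Q→-123/16; new cluster OQ
  updated: d(C,OQ)=15, d(EGW,OQ)=121/4, d(OQ,P)=25, d(OQ,U)=30
step 4: merge (P,U) at d=15, Q=-561/4; branch lengths P→265/24, U→95/24; new cluster PU
  updated: d(C,PU)=11, d(EGW,PU)=193/8, d(OQ,PU)=20
step 5: merge (C,OQ) at d=15, Q=-87; branch lengths C→33/8, OQ→87/8; new cluster COQ
  updated: d(COQ,EGW)=41/2, d(COQ,PU)=8
step 6: merge (COQ,EGW) at d=41/2, Q=-421/8; branch lengths COQ→35/16, EGW→293/16; new cluster CEGOQW
  updated: d(CEGOQW,PU)=93/16
step 7: merge (CEGOQW,PU) at d=93/16; branch lengths CEGOQW→93/32, PU→93/32; new cluster CEGOPQUW
final tree: (((C:33/8,(O:203/16,Q:-123/16):87/8):35/16,((E:35/3,G:-26/3):31/5,W:33/10):293/16):93/32,(P:265/24,U:95/24):93/32)
total length: 1181/16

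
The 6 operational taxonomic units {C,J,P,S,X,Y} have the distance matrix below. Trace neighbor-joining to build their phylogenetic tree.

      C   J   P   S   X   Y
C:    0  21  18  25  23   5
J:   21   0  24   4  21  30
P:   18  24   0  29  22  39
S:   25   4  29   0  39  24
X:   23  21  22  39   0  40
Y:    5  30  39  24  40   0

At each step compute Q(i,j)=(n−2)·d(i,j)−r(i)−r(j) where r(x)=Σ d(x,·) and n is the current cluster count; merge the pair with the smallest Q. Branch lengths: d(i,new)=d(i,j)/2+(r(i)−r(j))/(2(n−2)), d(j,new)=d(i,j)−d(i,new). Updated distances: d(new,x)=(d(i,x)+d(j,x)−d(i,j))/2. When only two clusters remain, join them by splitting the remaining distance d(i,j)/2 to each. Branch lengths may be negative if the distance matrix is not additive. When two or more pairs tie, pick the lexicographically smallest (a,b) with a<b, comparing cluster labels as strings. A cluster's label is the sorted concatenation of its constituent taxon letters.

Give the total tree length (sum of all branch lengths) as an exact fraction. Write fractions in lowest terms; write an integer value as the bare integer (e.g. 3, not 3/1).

1. join C+Y (d=5, Q=-210) ⇒ CY; edges |C|=-13/4, |Y|=33/4
  updated: d(CY,J)=23, d(CY,P)=26, d(CY,S)=22, d(CY,X)=29
2. join J+S (d=4, Q=-154) ⇒ JS; edges |J|=-5/3, |S|=17/3
  updated: d(CY,JS)=41/2, d(JS,P)=49/2, d(JS,X)=28
3. join CY+JS (d=41/2, Q=-215/2) ⇒ CJSY; edges |CY|=87/8, |JS|=77/8
  updated: d(CJSY,P)=15, d(CJSY,X)=73/4
4. join CJSY+P (d=15, Q=-221/4) ⇒ CJPSY; edges |CJSY|=45/8, |P|=75/8
  updated: d(CJPSY,X)=101/8
5. join CJPSY+X (d=101/8) ⇒ CJPSXY; edges |CJPSY|=101/16, |X|=101/16
final tree: ((((C:-13/4,Y:33/4):87/8,(J:-5/3,S:17/3):77/8):45/8,P:75/8):101/16,X:101/16)
total length: 457/8

457/8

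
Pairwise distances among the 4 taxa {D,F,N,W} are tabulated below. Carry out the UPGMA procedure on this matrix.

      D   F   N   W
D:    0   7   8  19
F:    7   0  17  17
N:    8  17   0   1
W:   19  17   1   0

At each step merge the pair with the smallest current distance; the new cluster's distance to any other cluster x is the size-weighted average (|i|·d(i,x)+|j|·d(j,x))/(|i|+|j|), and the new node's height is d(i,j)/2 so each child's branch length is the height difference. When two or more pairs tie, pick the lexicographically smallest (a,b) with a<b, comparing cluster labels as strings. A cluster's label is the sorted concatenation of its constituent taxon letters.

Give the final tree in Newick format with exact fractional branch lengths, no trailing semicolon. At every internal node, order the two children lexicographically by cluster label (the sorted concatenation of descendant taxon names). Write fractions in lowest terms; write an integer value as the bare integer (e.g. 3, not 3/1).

((D:7/2,F:7/2):33/8,(N:1/2,W:1/2):57/8)

1. join N+W (d=1) ⇒ NW; edges |N|=1/2, |W|=1/2
  updated: d(D,NW)=27/2, d(F,NW)=17
2. join D+F (d=7) ⇒ DF; edges |D|=7/2, |F|=7/2
  updated: d(DF,NW)=61/4
3. join DF+NW (d=61/4) ⇒ DFNW; edges |DF|=33/8, |NW|=57/8
final tree: ((D:7/2,F:7/2):33/8,(N:1/2,W:1/2):57/8)
total length: 77/4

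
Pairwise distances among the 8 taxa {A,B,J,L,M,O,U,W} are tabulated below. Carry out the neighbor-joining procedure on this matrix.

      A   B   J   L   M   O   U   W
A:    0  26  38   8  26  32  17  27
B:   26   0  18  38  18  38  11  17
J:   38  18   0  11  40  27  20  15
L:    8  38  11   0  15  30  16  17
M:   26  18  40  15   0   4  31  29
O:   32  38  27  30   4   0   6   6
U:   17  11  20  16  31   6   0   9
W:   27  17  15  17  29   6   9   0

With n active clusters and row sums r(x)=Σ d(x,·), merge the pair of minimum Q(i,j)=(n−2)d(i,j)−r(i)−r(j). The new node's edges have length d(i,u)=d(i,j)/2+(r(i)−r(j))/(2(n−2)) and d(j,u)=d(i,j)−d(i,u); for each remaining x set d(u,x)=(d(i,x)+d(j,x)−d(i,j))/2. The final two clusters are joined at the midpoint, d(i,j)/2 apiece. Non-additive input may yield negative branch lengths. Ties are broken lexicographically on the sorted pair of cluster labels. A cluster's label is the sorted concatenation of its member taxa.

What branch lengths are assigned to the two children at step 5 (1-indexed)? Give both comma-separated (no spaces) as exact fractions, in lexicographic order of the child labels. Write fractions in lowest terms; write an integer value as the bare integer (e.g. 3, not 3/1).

33/16,41/16

1. join M+O (d=4, Q=-282) ⇒ MO; edges |M|=11/3, |O|=1/3
  updated: d(A,MO)=27, d(B,MO)=26, d(J,MO)=63/2, d(L,MO)=41/2, d(MO,U)=33/2, d(MO,W)=31/2
2. join A+L (d=8, Q=-427/2) ⇒ AL; edges |A|=29/4, |L|=3/4
  updated: d(AL,B)=28, d(AL,J)=41/2, d(AL,MO)=79/4, d(AL,U)=25/2, d(AL,W)=18
3. join B+J (d=18, Q=-133) ⇒ BJ; edges |B|=67/8, |J|=77/8
  updated: d(AL,BJ)=61/4, d(BJ,MO)=79/4, d(BJ,U)=13/2, d(BJ,W)=7
4. join AL+MO (d=79/4, Q=-311/4) ⇒ ALMO; edges |AL|=71/8, |MO|=87/8
  updated: d(ALMO,BJ)=61/8, d(ALMO,U)=37/8, d(ALMO,W)=55/8
5. join ALMO+U (d=37/8, Q=-30) ⇒ ALMOU; edges |ALMO|=33/16, |U|=41/16
  updated: d(ALMOU,BJ)=19/4, d(ALMOU,W)=45/8
6. join ALMOU+BJ (d=19/4, Q=-139/8) ⇒ ABJLMOU; edges |ALMOU|=27/16, |BJ|=49/16
  updated: d(ABJLMOU,W)=63/16
7. join ABJLMOU+W (d=63/16) ⇒ ABJLMOUW; edges |ABJLMOU|=63/32, |W|=63/32
final tree: (((((A:29/4,L:3/4):71/8,(M:11/3,O:1/3):87/8):33/16,U:41/16):27/16,(B:67/8,J:77/8):49/16):63/32,W:63/32)
total length: 1009/16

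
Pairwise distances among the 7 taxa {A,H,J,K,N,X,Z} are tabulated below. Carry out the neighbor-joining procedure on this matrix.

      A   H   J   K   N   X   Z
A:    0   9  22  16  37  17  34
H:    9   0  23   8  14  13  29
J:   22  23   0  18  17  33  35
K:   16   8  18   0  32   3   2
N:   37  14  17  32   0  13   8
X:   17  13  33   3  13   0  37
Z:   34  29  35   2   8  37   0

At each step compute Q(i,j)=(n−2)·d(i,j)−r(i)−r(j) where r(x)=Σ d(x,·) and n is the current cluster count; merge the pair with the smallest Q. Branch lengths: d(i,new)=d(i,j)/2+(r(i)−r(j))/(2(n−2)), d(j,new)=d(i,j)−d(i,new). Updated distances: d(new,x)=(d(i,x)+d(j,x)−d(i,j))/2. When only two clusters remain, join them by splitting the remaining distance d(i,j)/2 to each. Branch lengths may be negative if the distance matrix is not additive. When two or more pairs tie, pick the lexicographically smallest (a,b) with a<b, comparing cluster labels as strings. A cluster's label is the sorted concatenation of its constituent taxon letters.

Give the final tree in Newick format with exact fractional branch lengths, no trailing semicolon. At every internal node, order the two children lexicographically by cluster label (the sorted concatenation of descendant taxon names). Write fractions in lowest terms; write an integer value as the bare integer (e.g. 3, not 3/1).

iteration 1: select N,Z (d=8, Q=-226); attach at lengths (8/5, 32/5); label the merged cluster NZ
  updated: d(A,NZ)=63/2, d(H,NZ)=35/2, d(J,NZ)=22, d(K,NZ)=13, d(NZ,X)=21
iteration 2: select J,NZ (d=22, Q=-135); attach at lengths (101/8, 75/8); label the merged cluster JNZ
  updated: d(A,JNZ)=63/4, d(H,JNZ)=37/4, d(JNZ,K)=9/2, d(JNZ,X)=16
iteration 3: select K,X (d=3, Q=-143/2); attach at lengths (-17/12, 53/12); label the merged cluster KX
  updated: d(A,KX)=15, d(H,KX)=9, d(JNZ,KX)=35/4
iteration 4: select A,H (d=9, Q=-49); attach at lengths (61/8, 11/8); label the merged cluster AH
  updated: d(AH,JNZ)=8, d(AH,KX)=15/2
iteration 5: select AH,JNZ (d=8, Q=-97/4); attach at lengths (27/8, 37/8); label the merged cluster AHJNZ
  updated: d(AHJNZ,KX)=33/8
iteration 6: select AHJNZ,KX (d=33/8); attach at lengths (33/16, 33/16); label the merged cluster AHJKNXZ
final tree: (((A:61/8,H:11/8):27/8,(J:101/8,(N:8/5,Z:32/5):75/8):37/8):33/16,(K:-17/12,X:53/12):33/16)
total length: 433/8

(((A:61/8,H:11/8):27/8,(J:101/8,(N:8/5,Z:32/5):75/8):37/8):33/16,(K:-17/12,X:53/12):33/16)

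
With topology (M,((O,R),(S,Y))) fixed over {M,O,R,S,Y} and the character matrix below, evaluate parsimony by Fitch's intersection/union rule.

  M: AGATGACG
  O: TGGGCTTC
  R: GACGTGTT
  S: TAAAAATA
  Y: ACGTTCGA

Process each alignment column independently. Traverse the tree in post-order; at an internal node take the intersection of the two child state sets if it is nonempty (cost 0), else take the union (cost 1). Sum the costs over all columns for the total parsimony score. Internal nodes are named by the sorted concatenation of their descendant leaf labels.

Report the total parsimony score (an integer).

OR@0: {T} ∪ {G} = {G,T} (union, +1)
SY@0: {T} ∪ {A} = {A,T} (union, +1)
ORSY@0: {G,T} ∩ {A,T} = {T} (intersection, +0)
MORSY@0: {A} ∪ {T} = {A,T} (union, +1)
OR@1: {G} ∪ {A} = {A,G} (union, +1)
SY@1: {A} ∪ {C} = {A,C} (union, +1)
ORSY@1: {A,G} ∩ {A,C} = {A} (intersection, +0)
MORSY@1: {G} ∪ {A} = {A,G} (union, +1)
OR@2: {G} ∪ {C} = {C,G} (union, +1)
SY@2: {A} ∪ {G} = {A,G} (union, +1)
ORSY@2: {C,G} ∩ {A,G} = {G} (intersection, +0)
MORSY@2: {A} ∪ {G} = {A,G} (union, +1)
OR@3: {G} ∩ {G} = {G} (intersection, +0)
SY@3: {A} ∪ {T} = {A,T} (union, +1)
ORSY@3: {G} ∪ {A,T} = {A,G,T} (union, +1)
MORSY@3: {T} ∩ {A,G,T} = {T} (intersection, +0)
OR@4: {C} ∪ {T} = {C,T} (union, +1)
SY@4: {A} ∪ {T} = {A,T} (union, +1)
ORSY@4: {C,T} ∩ {A,T} = {T} (intersection, +0)
MORSY@4: {G} ∪ {T} = {G,T} (union, +1)
OR@5: {T} ∪ {G} = {G,T} (union, +1)
SY@5: {A} ∪ {C} = {A,C} (union, +1)
ORSY@5: {G,T} ∪ {A,C} = {A,C,G,T} (union, +1)
MORSY@5: {A} ∩ {A,C,G,T} = {A} (intersection, +0)
OR@6: {T} ∩ {T} = {T} (intersection, +0)
SY@6: {T} ∪ {G} = {G,T} (union, +1)
ORSY@6: {T} ∩ {G,T} = {T} (intersection, +0)
MORSY@6: {C} ∪ {T} = {C,T} (union, +1)
OR@7: {C} ∪ {T} = {C,T} (union, +1)
SY@7: {A} ∩ {A} = {A} (intersection, +0)
ORSY@7: {C,T} ∪ {A} = {A,C,T} (union, +1)
MORSY@7: {G} ∪ {A,C,T} = {A,C,G,T} (union, +1)
per-site changes: [3, 3, 3, 2, 3, 3, 2, 3]; total = 22

22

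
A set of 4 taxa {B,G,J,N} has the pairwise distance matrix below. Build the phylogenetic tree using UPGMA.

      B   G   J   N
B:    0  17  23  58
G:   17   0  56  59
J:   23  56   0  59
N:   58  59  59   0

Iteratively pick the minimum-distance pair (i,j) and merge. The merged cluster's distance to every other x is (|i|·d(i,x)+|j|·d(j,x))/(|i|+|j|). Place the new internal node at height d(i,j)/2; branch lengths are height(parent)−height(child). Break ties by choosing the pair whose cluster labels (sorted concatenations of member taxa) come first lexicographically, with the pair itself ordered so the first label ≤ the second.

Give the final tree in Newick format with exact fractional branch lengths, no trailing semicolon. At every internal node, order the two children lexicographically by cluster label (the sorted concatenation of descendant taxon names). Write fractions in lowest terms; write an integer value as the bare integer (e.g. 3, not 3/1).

(((B:17/2,G:17/2):45/4,J:79/4):115/12,N:88/3)

step 1: merge (B,G) at d=17; branch lengths B→17/2, G→17/2; new cluster BG
  updated: d(BG,J)=79/2, d(BG,N)=117/2
step 2: merge (BG,J) at d=79/2; branch lengths BG→45/4, J→79/4; new cluster BGJ
  updated: d(BGJ,N)=176/3
step 3: merge (BGJ,N) at d=176/3; branch lengths BGJ→115/12, N→88/3; new cluster BGJN
final tree: (((B:17/2,G:17/2):45/4,J:79/4):115/12,N:88/3)
total length: 1043/12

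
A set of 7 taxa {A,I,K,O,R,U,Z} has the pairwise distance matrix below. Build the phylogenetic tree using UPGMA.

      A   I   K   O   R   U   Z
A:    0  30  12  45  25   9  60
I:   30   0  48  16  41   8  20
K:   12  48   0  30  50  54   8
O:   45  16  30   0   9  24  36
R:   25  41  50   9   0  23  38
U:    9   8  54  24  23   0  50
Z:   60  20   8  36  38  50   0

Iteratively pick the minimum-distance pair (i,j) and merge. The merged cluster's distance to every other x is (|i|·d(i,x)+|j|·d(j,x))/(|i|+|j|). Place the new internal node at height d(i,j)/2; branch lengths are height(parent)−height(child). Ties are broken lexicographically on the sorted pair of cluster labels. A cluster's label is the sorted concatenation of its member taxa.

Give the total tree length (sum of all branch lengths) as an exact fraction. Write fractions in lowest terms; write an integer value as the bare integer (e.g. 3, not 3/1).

1531/20

iteration 1: select I,U (d=8); attach at lengths (4, 4); label the merged cluster IU
  updated: d(A,IU)=39/2, d(IU,K)=51, d(IU,O)=20, d(IU,R)=32, d(IU,Z)=35
iteration 2: select K,Z (d=8); attach at lengths (4, 4); label the merged cluster KZ
  updated: d(A,KZ)=36, d(IU,KZ)=43, d(KZ,O)=33, d(KZ,R)=44
iteration 3: select O,R (d=9); attach at lengths (9/2, 9/2); label the merged cluster OR
  updated: d(A,OR)=35, d(IU,OR)=26, d(KZ,OR)=77/2
iteration 4: select A,IU (d=39/2); attach at lengths (39/4, 23/4); label the merged cluster AIU
  updated: d(AIU,KZ)=122/3, d(AIU,OR)=29
iteration 5: select AIU,OR (d=29); attach at lengths (19/4, 10); label the merged cluster AIORU
  updated: d(AIORU,KZ)=199/5
iteration 6: select AIORU,KZ (d=199/5); attach at lengths (27/5, 159/10); label the merged cluster AIKORUZ
final tree: (((A:39/4,(I:4,U:4):23/4):19/4,(O:9/2,R:9/2):10):27/5,(K:4,Z:4):159/10)
total length: 1531/20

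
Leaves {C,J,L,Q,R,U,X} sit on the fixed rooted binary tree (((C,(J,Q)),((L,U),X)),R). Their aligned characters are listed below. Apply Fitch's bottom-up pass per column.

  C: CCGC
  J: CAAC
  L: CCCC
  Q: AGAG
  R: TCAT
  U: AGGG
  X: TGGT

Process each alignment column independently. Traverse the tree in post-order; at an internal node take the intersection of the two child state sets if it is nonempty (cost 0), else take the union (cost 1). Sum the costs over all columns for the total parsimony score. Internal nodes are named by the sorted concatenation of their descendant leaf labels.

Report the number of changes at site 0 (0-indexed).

4

[col 0] JQ: children J:{C}, Q:{A} ∪→ {A,C}; cost 1
[col 0] CJQ: children C:{C}, JQ:{A,C} ∩→ {C}; cost 0
[col 0] LU: children L:{C}, U:{A} ∪→ {A,C}; cost 1
[col 0] LUX: children LU:{A,C}, X:{T} ∪→ {A,C,T}; cost 1
[col 0] CJLQUX: children CJQ:{C}, LUX:{A,C,T} ∩→ {C}; cost 0
[col 0] CJLQRUX: children CJLQUX:{C}, R:{T} ∪→ {C,T}; cost 1
[col 1] JQ: children J:{A}, Q:{G} ∪→ {A,G}; cost 1
[col 1] CJQ: children C:{C}, JQ:{A,G} ∪→ {A,C,G}; cost 1
[col 1] LU: children L:{C}, U:{G} ∪→ {C,G}; cost 1
[col 1] LUX: children LU:{C,G}, X:{G} ∩→ {G}; cost 0
[col 1] CJLQUX: children CJQ:{A,C,G}, LUX:{G} ∩→ {G}; cost 0
[col 1] CJLQRUX: children CJLQUX:{G}, R:{C} ∪→ {C,G}; cost 1
[col 2] JQ: children J:{A}, Q:{A} ∩→ {A}; cost 0
[col 2] CJQ: children C:{G}, JQ:{A} ∪→ {A,G}; cost 1
[col 2] LU: children L:{C}, U:{G} ∪→ {C,G}; cost 1
[col 2] LUX: children LU:{C,G}, X:{G} ∩→ {G}; cost 0
[col 2] CJLQUX: children CJQ:{A,G}, LUX:{G} ∩→ {G}; cost 0
[col 2] CJLQRUX: children CJLQUX:{G}, R:{A} ∪→ {A,G}; cost 1
[col 3] JQ: children J:{C}, Q:{G} ∪→ {C,G}; cost 1
[col 3] CJQ: children C:{C}, JQ:{C,G} ∩→ {C}; cost 0
[col 3] LU: children L:{C}, U:{G} ∪→ {C,G}; cost 1
[col 3] LUX: children LU:{C,G}, X:{T} ∪→ {C,G,T}; cost 1
[col 3] CJLQUX: children CJQ:{C}, LUX:{C,G,T} ∩→ {C}; cost 0
[col 3] CJLQRUX: children CJLQUX:{C}, R:{T} ∪→ {C,T}; cost 1
per-site changes: [4, 4, 3, 4]; total = 15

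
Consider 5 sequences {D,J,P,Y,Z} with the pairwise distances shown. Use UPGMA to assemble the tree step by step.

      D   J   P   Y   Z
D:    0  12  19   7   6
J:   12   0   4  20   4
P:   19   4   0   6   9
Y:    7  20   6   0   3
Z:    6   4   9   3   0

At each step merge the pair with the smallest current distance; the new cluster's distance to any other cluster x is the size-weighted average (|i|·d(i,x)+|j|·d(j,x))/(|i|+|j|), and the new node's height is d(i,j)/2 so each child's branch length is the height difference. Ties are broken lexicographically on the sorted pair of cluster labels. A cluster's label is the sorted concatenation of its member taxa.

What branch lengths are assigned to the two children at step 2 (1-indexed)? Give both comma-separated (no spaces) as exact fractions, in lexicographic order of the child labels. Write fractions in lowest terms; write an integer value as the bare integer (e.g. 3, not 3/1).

1. join Y+Z (d=3) ⇒ YZ; edges |Y|=3/2, |Z|=3/2
  updated: d(D,YZ)=13/2, d(J,YZ)=12, d(P,YZ)=15/2
2. join J+P (d=4) ⇒ JP; edges |J|=2, |P|=2
  updated: d(D,JP)=31/2, d(JP,YZ)=39/4
3. join D+YZ (d=13/2) ⇒ DYZ; edges |D|=13/4, |YZ|=7/4
  updated: d(DYZ,JP)=35/3
4. join DYZ+JP (d=35/3) ⇒ DJPYZ; edges |DYZ|=31/12, |JP|=23/6
final tree: ((D:13/4,(Y:3/2,Z:3/2):7/4):31/12,(J:2,P:2):23/6)
total length: 221/12

2,2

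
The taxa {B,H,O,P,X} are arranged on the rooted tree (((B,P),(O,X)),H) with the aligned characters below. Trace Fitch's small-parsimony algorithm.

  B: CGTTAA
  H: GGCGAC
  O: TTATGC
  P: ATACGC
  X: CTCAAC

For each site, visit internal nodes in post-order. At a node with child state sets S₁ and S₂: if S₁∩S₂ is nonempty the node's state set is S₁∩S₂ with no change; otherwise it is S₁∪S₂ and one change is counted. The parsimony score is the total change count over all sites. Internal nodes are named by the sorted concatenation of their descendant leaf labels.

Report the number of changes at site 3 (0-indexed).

site 0, node BP: B={C} ∪ P={A} → {A,C} (+1)
site 0, node OX: O={T} ∪ X={C} → {C,T} (+1)
site 0, node BOPX: BP={A,C} ∩ OX={C,T} → {C} (+0)
site 0, node BHOPX: BOPX={C} ∪ H={G} → {C,G} (+1)
site 1, node BP: B={G} ∪ P={T} → {G,T} (+1)
site 1, node OX: O={T} ∩ X={T} → {T} (+0)
site 1, node BOPX: BP={G,T} ∩ OX={T} → {T} (+0)
site 1, node BHOPX: BOPX={T} ∪ H={G} → {G,T} (+1)
site 2, node BP: B={T} ∪ P={A} → {A,T} (+1)
site 2, node OX: O={A} ∪ X={C} → {A,C} (+1)
site 2, node BOPX: BP={A,T} ∩ OX={A,C} → {A} (+0)
site 2, node BHOPX: BOPX={A} ∪ H={C} → {A,C} (+1)
site 3, node BP: B={T} ∪ P={C} → {C,T} (+1)
site 3, node OX: O={T} ∪ X={A} → {A,T} (+1)
site 3, node BOPX: BP={C,T} ∩ OX={A,T} → {T} (+0)
site 3, node BHOPX: BOPX={T} ∪ H={G} → {G,T} (+1)
site 4, node BP: B={A} ∪ P={G} → {A,G} (+1)
site 4, node OX: O={G} ∪ X={A} → {A,G} (+1)
site 4, node BOPX: BP={A,G} ∩ OX={A,G} → {A,G} (+0)
site 4, node BHOPX: BOPX={A,G} ∩ H={A} → {A} (+0)
site 5, node BP: B={A} ∪ P={C} → {A,C} (+1)
site 5, node OX: O={C} ∩ X={C} → {C} (+0)
site 5, node BOPX: BP={A,C} ∩ OX={C} → {C} (+0)
site 5, node BHOPX: BOPX={C} ∩ H={C} → {C} (+0)
per-site changes: [3, 2, 3, 3, 2, 1]; total = 14

3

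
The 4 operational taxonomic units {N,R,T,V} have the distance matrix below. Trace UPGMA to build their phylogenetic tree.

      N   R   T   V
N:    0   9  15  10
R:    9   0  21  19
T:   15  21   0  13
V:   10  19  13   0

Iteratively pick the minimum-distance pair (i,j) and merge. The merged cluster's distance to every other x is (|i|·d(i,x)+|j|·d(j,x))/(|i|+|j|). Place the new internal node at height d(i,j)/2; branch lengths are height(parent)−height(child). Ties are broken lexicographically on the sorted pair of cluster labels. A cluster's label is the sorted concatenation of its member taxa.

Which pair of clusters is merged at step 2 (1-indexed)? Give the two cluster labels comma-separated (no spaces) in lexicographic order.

iteration 1: select N,R (d=9); attach at lengths (9/2, 9/2); label the merged cluster NR
  updated: d(NR,T)=18, d(NR,V)=29/2
iteration 2: select T,V (d=13); attach at lengths (13/2, 13/2); label the merged cluster TV
  updated: d(NR,TV)=65/4
iteration 3: select NR,TV (d=65/4); attach at lengths (29/8, 13/8); label the merged cluster NRTV
final tree: ((N:9/2,R:9/2):29/8,(T:13/2,V:13/2):13/8)
total length: 109/4

T,V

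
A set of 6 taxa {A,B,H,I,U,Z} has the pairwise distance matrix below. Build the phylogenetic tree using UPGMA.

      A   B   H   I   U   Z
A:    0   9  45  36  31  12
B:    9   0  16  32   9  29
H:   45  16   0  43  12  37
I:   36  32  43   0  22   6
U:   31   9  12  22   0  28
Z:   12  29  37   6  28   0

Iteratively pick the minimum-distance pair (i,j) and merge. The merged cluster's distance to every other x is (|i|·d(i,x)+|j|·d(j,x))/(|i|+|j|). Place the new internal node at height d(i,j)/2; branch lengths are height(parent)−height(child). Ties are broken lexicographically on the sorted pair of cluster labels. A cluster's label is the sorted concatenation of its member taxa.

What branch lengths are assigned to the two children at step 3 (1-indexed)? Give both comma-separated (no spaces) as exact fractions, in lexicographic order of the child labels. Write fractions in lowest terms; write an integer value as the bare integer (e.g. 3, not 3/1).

6,6

1. join I+Z (d=6) ⇒ IZ; edges |I|=3, |Z|=3
  updated: d(A,IZ)=24, d(B,IZ)=61/2, d(H,IZ)=40, d(IZ,U)=25
2. join A+B (d=9) ⇒ AB; edges |A|=9/2, |B|=9/2
  updated: d(AB,H)=61/2, d(AB,IZ)=109/4, d(AB,U)=20
3. join H+U (d=12) ⇒ HU; edges |H|=6, |U|=6
  updated: d(AB,HU)=101/4, d(HU,IZ)=65/2
4. join AB+HU (d=101/4) ⇒ ABHU; edges |AB|=65/8, |HU|=53/8
  updated: d(ABHU,IZ)=239/8
5. join ABHU+IZ (d=239/8) ⇒ ABHIUZ; edges |ABHU|=37/16, |IZ|=191/16
final tree: (((A:9/2,B:9/2):65/8,(H:6,U:6):53/8):37/16,(I:3,Z:3):191/16)
total length: 56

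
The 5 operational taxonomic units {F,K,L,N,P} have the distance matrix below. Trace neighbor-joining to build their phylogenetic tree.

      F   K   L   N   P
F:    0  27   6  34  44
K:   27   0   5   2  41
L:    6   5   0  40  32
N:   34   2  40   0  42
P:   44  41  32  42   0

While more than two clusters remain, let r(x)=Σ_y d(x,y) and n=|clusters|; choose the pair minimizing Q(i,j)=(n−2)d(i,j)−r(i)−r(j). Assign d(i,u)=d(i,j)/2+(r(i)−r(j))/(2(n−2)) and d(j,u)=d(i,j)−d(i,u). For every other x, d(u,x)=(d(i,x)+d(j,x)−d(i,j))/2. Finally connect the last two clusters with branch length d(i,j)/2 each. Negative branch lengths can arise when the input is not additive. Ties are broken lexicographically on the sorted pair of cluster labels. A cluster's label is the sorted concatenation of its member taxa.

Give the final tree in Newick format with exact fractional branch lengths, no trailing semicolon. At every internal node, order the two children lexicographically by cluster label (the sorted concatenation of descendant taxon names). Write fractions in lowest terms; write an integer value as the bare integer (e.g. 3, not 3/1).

iteration 1: select K,N (d=2, Q=-187); attach at lengths (-37/6, 49/6); label the merged cluster KN
  updated: d(F,KN)=59/2, d(KN,L)=43/2, d(KN,P)=81/2
iteration 2: select F,L (d=6, Q=-127); attach at lengths (8, -2); label the merged cluster FL
  updated: d(FL,KN)=45/2, d(FL,P)=35
iteration 3: select FL,KN (d=45/2, Q=-98); attach at lengths (17/2, 14); label the merged cluster FKLN
  updated: d(FKLN,P)=53/2
iteration 4: select FKLN,P (d=53/2); attach at lengths (53/4, 53/4); label the merged cluster FKLNP
final tree: (((F:8,L:-2):17/2,(K:-37/6,N:49/6):14):53/4,P:53/4)
total length: 57

(((F:8,L:-2):17/2,(K:-37/6,N:49/6):14):53/4,P:53/4)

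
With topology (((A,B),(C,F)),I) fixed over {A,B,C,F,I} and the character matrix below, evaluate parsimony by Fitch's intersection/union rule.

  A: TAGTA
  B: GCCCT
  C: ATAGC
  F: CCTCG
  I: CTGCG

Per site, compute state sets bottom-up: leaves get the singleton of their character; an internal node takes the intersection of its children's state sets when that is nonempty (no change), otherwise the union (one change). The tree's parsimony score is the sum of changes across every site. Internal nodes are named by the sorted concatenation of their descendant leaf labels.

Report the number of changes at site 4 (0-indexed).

3

[col 0] AB: children A:{T}, B:{G} ∪→ {G,T}; cost 1
[col 0] CF: children C:{A}, F:{C} ∪→ {A,C}; cost 1
[col 0] ABCF: children AB:{G,T}, CF:{A,C} ∪→ {A,C,G,T}; cost 1
[col 0] ABCFI: children ABCF:{A,C,G,T}, I:{C} ∩→ {C}; cost 0
[col 1] AB: children A:{A}, B:{C} ∪→ {A,C}; cost 1
[col 1] CF: children C:{T}, F:{C} ∪→ {C,T}; cost 1
[col 1] ABCF: children AB:{A,C}, CF:{C,T} ∩→ {C}; cost 0
[col 1] ABCFI: children ABCF:{C}, I:{T} ∪→ {C,T}; cost 1
[col 2] AB: children A:{G}, B:{C} ∪→ {C,G}; cost 1
[col 2] CF: children C:{A}, F:{T} ∪→ {A,T}; cost 1
[col 2] ABCF: children AB:{C,G}, CF:{A,T} ∪→ {A,C,G,T}; cost 1
[col 2] ABCFI: children ABCF:{A,C,G,T}, I:{G} ∩→ {G}; cost 0
[col 3] AB: children A:{T}, B:{C} ∪→ {C,T}; cost 1
[col 3] CF: children C:{G}, F:{C} ∪→ {C,G}; cost 1
[col 3] ABCF: children AB:{C,T}, CF:{C,G} ∩→ {C}; cost 0
[col 3] ABCFI: children ABCF:{C}, I:{C} ∩→ {C}; cost 0
[col 4] AB: children A:{A}, B:{T} ∪→ {A,T}; cost 1
[col 4] CF: children C:{C}, F:{G} ∪→ {C,G}; cost 1
[col 4] ABCF: children AB:{A,T}, CF:{C,G} ∪→ {A,C,G,T}; cost 1
[col 4] ABCFI: children ABCF:{A,C,G,T}, I:{G} ∩→ {G}; cost 0
per-site changes: [3, 3, 3, 2, 3]; total = 14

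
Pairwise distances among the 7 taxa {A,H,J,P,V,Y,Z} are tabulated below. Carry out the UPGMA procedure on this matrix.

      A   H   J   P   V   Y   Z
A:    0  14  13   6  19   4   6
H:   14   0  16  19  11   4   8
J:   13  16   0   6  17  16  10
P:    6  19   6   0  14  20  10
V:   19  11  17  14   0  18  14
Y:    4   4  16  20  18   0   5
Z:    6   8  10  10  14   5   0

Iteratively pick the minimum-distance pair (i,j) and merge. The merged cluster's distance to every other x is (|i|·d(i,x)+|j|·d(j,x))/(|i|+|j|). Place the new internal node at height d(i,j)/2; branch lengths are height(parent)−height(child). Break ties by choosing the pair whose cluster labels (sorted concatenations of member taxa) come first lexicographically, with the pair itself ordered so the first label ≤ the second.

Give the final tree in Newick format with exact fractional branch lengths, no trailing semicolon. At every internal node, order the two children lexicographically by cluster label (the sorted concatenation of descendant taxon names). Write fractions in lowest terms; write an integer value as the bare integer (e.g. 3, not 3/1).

1. join A+Y (d=4) ⇒ AY; edges |A|=2, |Y|=2
  updated: d(AY,H)=9, d(AY,J)=29/2, d(AY,P)=13, d(AY,V)=37/2, d(AY,Z)=11/2
2. join AY+Z (d=11/2) ⇒ AYZ; edges |AY|=3/4, |Z|=11/4
  updated: d(AYZ,H)=26/3, d(AYZ,J)=13, d(AYZ,P)=12, d(AYZ,V)=17
3. join J+P (d=6) ⇒ JP; edges |J|=3, |P|=3
  updated: d(AYZ,JP)=25/2, d(H,JP)=35/2, d(JP,V)=31/2
4. join AYZ+H (d=26/3) ⇒ AHYZ; edges |AYZ|=19/12, |H|=13/3
  updated: d(AHYZ,JP)=55/4, d(AHYZ,V)=31/2
5. join AHYZ+JP (d=55/4) ⇒ AHJPYZ; edges |AHYZ|=61/24, |JP|=31/8
  updated: d(AHJPYZ,V)=31/2
6. join AHJPYZ+V (d=31/2) ⇒ AHJPVYZ; edges |AHJPYZ|=7/8, |V|=31/4
final tree: (((((A:2,Y:2):3/4,Z:11/4):19/12,H:13/3):61/24,(J:3,P:3):31/8):7/8,V:31/4)
total length: 827/24

(((((A:2,Y:2):3/4,Z:11/4):19/12,H:13/3):61/24,(J:3,P:3):31/8):7/8,V:31/4)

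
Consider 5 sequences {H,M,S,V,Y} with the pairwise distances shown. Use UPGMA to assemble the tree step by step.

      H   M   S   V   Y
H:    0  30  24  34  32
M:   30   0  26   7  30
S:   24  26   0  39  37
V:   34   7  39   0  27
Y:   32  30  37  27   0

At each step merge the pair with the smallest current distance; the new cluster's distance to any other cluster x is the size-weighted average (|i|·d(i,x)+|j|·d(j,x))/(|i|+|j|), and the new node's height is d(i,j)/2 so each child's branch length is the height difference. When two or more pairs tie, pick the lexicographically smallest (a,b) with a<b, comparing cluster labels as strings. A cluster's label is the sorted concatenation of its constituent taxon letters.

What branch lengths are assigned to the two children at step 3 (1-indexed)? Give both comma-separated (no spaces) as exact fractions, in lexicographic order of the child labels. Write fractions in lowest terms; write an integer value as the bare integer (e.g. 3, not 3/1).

43/4,57/4

iteration 1: select M,V (d=7); attach at lengths (7/2, 7/2); label the merged cluster MV
  updated: d(H,MV)=32, d(MV,S)=65/2, d(MV,Y)=57/2
iteration 2: select H,S (d=24); attach at lengths (12, 12); label the merged cluster HS
  updated: d(HS,MV)=129/4, d(HS,Y)=69/2
iteration 3: select MV,Y (d=57/2); attach at lengths (43/4, 57/4); label the merged cluster MVY
  updated: d(HS,MVY)=33
iteration 4: select HS,MVY (d=33); attach at lengths (9/2, 9/4); label the merged cluster HMSVY
final tree: ((H:12,S:12):9/2,((M:7/2,V:7/2):43/4,Y:57/4):9/4)
total length: 251/4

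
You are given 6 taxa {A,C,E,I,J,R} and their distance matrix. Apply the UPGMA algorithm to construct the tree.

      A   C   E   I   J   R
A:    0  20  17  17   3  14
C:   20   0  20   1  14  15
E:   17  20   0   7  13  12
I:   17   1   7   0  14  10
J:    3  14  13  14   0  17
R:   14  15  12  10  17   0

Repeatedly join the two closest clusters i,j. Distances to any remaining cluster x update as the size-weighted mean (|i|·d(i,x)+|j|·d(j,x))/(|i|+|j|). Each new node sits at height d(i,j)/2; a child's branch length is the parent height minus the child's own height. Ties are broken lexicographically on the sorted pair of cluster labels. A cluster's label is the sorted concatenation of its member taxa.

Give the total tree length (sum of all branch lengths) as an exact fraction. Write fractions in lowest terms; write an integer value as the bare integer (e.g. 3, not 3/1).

121/4

step 1: merge (C,I) at d=1; branch lengths C→1/2, I→1/2; new cluster CI
  updated: d(A,CI)=37/2, d(CI,E)=27/2, d(CI,J)=14, d(CI,R)=25/2
step 2: merge (A,J) at d=3; branch lengths A→3/2, J→3/2; new cluster AJ
  updated: d(AJ,CI)=65/4, d(AJ,E)=15, d(AJ,R)=31/2
step 3: merge (E,R) at d=12; branch lengths E→6, R→6; new cluster ER
  updated: d(AJ,ER)=61/4, d(CI,ER)=13
step 4: merge (CI,ER) at d=13; branch lengths CI→6, ER→1/2; new cluster CEIR
  updated: d(AJ,CEIR)=63/4
step 5: merge (AJ,CEIR) at d=63/4; branch lengths AJ→51/8, CEIR→11/8; new cluster ACEIJR
final tree: ((A:3/2,J:3/2):51/8,((C:1/2,I:1/2):6,(E:6,R:6):1/2):11/8)
total length: 121/4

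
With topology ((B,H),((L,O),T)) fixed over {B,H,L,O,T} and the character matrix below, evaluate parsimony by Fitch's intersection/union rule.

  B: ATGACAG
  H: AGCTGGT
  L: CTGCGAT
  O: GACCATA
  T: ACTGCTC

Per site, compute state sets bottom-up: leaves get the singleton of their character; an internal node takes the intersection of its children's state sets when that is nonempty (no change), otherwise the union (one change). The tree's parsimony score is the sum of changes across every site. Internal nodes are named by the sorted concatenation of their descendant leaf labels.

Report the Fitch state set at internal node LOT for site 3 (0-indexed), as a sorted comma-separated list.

C,G

BH@0: {A} ∩ {A} = {A} (intersection, +0)
LO@0: {C} ∪ {G} = {C,G} (union, +1)
LOT@0: {C,G} ∪ {A} = {A,C,G} (union, +1)
BHLOT@0: {A} ∩ {A,C,G} = {A} (intersection, +0)
BH@1: {T} ∪ {G} = {G,T} (union, +1)
LO@1: {T} ∪ {A} = {A,T} (union, +1)
LOT@1: {A,T} ∪ {C} = {A,C,T} (union, +1)
BHLOT@1: {G,T} ∩ {A,C,T} = {T} (intersection, +0)
BH@2: {G} ∪ {C} = {C,G} (union, +1)
LO@2: {G} ∪ {C} = {C,G} (union, +1)
LOT@2: {C,G} ∪ {T} = {C,G,T} (union, +1)
BHLOT@2: {C,G} ∩ {C,G,T} = {C,G} (intersection, +0)
BH@3: {A} ∪ {T} = {A,T} (union, +1)
LO@3: {C} ∩ {C} = {C} (intersection, +0)
LOT@3: {C} ∪ {G} = {C,G} (union, +1)
BHLOT@3: {A,T} ∪ {C,G} = {A,C,G,T} (union, +1)
BH@4: {C} ∪ {G} = {C,G} (union, +1)
LO@4: {G} ∪ {A} = {A,G} (union, +1)
LOT@4: {A,G} ∪ {C} = {A,C,G} (union, +1)
BHLOT@4: {C,G} ∩ {A,C,G} = {C,G} (intersection, +0)
BH@5: {A} ∪ {G} = {A,G} (union, +1)
LO@5: {A} ∪ {T} = {A,T} (union, +1)
LOT@5: {A,T} ∩ {T} = {T} (intersection, +0)
BHLOT@5: {A,G} ∪ {T} = {A,G,T} (union, +1)
BH@6: {G} ∪ {T} = {G,T} (union, +1)
LO@6: {T} ∪ {A} = {A,T} (union, +1)
LOT@6: {A,T} ∪ {C} = {A,C,T} (union, +1)
BHLOT@6: {G,T} ∩ {A,C,T} = {T} (intersection, +0)
per-site changes: [2, 3, 3, 3, 3, 3, 3]; total = 20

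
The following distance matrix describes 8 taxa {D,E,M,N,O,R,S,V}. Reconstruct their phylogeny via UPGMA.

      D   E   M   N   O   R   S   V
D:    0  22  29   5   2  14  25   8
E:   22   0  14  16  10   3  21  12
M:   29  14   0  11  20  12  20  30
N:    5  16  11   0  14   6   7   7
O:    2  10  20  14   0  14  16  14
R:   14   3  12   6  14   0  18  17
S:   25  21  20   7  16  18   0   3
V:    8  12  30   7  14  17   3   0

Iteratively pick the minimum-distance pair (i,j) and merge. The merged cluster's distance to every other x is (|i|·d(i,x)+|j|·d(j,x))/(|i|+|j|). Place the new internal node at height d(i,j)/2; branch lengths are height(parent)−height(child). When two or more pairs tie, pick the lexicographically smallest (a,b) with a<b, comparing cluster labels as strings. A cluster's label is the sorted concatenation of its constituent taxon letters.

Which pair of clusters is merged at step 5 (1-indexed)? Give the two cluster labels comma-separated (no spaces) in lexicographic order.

1. join D+O (d=2) ⇒ DO; edges |D|=1, |O|=1
  updated: d(DO,E)=16, d(DO,M)=49/2, d(DO,N)=19/2, d(DO,R)=14, d(DO,S)=41/2, d(DO,V)=11
2. join E+R (d=3) ⇒ ER; edges |E|=3/2, |R|=3/2
  updated: d(DO,ER)=15, d(ER,M)=13, d(ER,N)=11, d(ER,S)=39/2, d(ER,V)=29/2
3. join S+V (d=3) ⇒ SV; edges |S|=3/2, |V|=3/2
  updated: d(DO,SV)=63/4, d(ER,SV)=17, d(M,SV)=25, d(N,SV)=7
4. join N+SV (d=7) ⇒ NSV; edges |N|=7/2, |SV|=2
  updated: d(DO,NSV)=41/3, d(ER,NSV)=15, d(M,NSV)=61/3
5. join ER+M (d=13) ⇒ EMR; edges |ER|=5, |M|=13/2
  updated: d(DO,EMR)=109/6, d(EMR,NSV)=151/9
6. join DO+NSV (d=41/3) ⇒ DNOSV; edges |DO|=35/6, |NSV|=10/3
  updated: d(DNOSV,EMR)=52/3
7. join DNOSV+EMR (d=52/3) ⇒ DEMNORSV; edges |DNOSV|=11/6, |EMR|=13/6
final tree: (((D:1,O:1):35/6,(N:7/2,(S:3/2,V:3/2):2):10/3):11/6,((E:3/2,R:3/2):5,M:13/2):13/6)
total length: 229/6

ER,M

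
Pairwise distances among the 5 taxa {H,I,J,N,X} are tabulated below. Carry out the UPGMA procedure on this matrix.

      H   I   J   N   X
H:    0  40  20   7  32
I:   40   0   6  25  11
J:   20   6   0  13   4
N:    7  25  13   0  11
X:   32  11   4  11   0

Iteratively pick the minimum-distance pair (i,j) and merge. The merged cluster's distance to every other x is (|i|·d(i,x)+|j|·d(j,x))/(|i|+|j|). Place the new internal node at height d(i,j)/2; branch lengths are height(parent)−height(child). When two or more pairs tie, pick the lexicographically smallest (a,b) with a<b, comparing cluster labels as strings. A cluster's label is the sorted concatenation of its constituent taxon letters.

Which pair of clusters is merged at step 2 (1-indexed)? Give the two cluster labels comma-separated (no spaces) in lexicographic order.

H,N

1. join J+X (d=4) ⇒ JX; edges |J|=2, |X|=2
  updated: d(H,JX)=26, d(I,JX)=17/2, d(JX,N)=12
2. join H+N (d=7) ⇒ HN; edges |H|=7/2, |N|=7/2
  updated: d(HN,I)=65/2, d(HN,JX)=19
3. join I+JX (d=17/2) ⇒ IJX; edges |I|=17/4, |JX|=9/4
  updated: d(HN,IJX)=47/2
4. join HN+IJX (d=47/2) ⇒ HIJNX; edges |HN|=33/4, |IJX|=15/2
final tree: ((H:7/2,N:7/2):33/4,(I:17/4,(J:2,X:2):9/4):15/2)
total length: 133/4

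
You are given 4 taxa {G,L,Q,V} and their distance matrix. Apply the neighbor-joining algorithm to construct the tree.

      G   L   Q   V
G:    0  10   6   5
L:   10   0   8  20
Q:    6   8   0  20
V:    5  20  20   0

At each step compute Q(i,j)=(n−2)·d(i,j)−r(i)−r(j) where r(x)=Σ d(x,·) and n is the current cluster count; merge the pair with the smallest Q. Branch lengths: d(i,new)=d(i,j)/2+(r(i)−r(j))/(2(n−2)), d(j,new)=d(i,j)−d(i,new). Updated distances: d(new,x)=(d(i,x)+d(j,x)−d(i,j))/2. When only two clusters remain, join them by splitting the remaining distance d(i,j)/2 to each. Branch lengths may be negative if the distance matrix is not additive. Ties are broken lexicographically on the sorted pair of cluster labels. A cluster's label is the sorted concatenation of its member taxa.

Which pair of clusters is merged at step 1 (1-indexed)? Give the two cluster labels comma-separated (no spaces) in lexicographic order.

1. join G+V (d=5, Q=-56) ⇒ GV; edges |G|=-7/2, |V|=17/2
  updated: d(GV,L)=25/2, d(GV,Q)=21/2
2. join GV+L (d=25/2, Q=-31) ⇒ GLV; edges |GV|=15/2, |L|=5
  updated: d(GLV,Q)=3
3. join GLV+Q (d=3) ⇒ GLQV; edges |GLV|=3/2, |Q|=3/2
final tree: (((G:-7/2,V:17/2):15/2,L:5):3/2,Q:3/2)
total length: 41/2

G,V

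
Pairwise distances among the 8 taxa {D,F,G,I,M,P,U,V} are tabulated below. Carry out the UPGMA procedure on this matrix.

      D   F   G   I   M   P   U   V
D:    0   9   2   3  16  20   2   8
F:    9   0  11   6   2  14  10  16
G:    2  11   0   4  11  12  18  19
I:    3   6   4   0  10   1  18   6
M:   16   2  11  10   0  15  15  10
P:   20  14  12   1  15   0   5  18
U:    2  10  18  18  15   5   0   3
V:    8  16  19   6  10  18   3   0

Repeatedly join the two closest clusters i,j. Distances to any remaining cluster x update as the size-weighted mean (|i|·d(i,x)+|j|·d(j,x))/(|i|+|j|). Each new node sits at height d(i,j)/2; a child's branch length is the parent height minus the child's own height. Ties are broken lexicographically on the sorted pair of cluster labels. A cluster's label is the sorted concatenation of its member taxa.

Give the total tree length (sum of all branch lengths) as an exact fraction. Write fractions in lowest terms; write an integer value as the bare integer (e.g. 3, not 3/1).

641/24

step 1: merge (I,P) at d=1; branch lengths I→1/2, P→1/2; new cluster IP
  updated: d(D,IP)=23/2, d(F,IP)=10, d(G,IP)=8, d(IP,M)=25/2, d(IP,U)=23/2, d(IP,V)=12
step 2: merge (D,G) at d=2; branch lengths D→1, G→1; new cluster DG
  updated: d(DG,F)=10, d(DG,IP)=39/4, d(DG,M)=27/2, d(DG,U)=10, d(DG,V)=27/2
step 3: merge (F,M) at d=2; branch lengths F→1, M→1; new cluster FM
  updated: d(DG,FM)=47/4, d(FM,IP)=45/4, d(FM,U)=25/2, d(FM,V)=13
step 4: merge (U,V) at d=3; branch lengths U→3/2, V→3/2; new cluster UV
  updated: d(DG,UV)=47/4, d(FM,UV)=51/4, d(IP,UV)=47/4
step 5: merge (DG,IP) at d=39/4; branch lengths DG→31/8, IP→35/8; new cluster DGIP
  updated: d(DGIP,FM)=23/2, d(DGIP,UV)=47/4
step 6: merge (DGIP,FM) at d=23/2; branch lengths DGIP→7/8, FM→19/4; new cluster DFGIMP
  updated: d(DFGIMP,UV)=145/12
step 7: merge (DFGIMP,UV) at d=145/12; branch lengths DFGIMP→7/24, UV→109/24; new cluster DFGIMPUV
final tree: ((((D:1,G:1):31/8,(I:1/2,P:1/2):35/8):7/8,(F:1,M:1):19/4):7/24,(U:3/2,V:3/2):109/24)
total length: 641/24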